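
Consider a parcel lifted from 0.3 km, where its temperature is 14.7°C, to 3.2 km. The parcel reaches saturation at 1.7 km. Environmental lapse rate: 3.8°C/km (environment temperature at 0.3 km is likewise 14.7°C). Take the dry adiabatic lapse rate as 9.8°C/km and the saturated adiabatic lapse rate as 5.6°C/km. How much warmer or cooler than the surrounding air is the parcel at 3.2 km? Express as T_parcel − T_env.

Parcel:
  300 → 1700 m (dry, 9.8°C/km): ΔT = -9.8 × 1.4 = -13.72°C → T = 0.98°C
  1700 → 3200 m (saturated, 5.6°C/km): ΔT = -5.6 × 1.5 = -8.4°C → T = -7.42°C
Environment:
  300 → 3200 m (environment, 3.8°C/km): ΔT = -3.8 × 2.9 = -11.02°C → T = 3.68°C
T_parcel − T_env = -7.42 − 3.68 = -11.1°C

-11.1°C (parcel cooler than environment)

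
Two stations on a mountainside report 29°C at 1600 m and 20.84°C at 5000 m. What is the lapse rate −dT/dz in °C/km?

2.4°C/km

Γ = −ΔT/Δz = (29 − 20.84) / (5000 − 1600) m
  = 8.16°C / 3.4 km = 2.4°C/km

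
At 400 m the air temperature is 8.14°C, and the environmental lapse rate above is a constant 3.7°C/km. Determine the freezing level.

2600 m

Height above start = (8.14 − 0) / 3.7 = 2.2 km
Altitude = 400 m + 2200 m = 2600 m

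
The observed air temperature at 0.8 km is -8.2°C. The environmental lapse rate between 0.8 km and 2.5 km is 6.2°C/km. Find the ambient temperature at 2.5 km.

800–2500 m, environmental: Δz = 1.7 km ⇒ ΔT = -10.54°C; T = -18.74°C

-18.74°C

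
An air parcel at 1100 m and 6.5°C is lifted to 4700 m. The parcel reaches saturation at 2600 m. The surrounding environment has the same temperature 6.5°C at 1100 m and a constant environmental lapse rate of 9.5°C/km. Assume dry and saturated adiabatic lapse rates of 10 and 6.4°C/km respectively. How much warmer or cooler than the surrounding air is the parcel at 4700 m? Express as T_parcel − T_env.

Parcel:
  1100 → 2600 m (dry, 10°C/km): ΔT = -10 × 1.5 = -15°C → T = -8.5°C
  2600 → 4700 m (saturated, 6.4°C/km): ΔT = -6.4 × 2.1 = -13.44°C → T = -21.94°C
Environment:
  1100 → 4700 m (environment, 9.5°C/km): ΔT = -9.5 × 3.6 = -34.2°C → T = -27.7°C
T_parcel − T_env = -21.94 − (-27.7) = +5.76°C

+5.76°C (parcel warmer than environment)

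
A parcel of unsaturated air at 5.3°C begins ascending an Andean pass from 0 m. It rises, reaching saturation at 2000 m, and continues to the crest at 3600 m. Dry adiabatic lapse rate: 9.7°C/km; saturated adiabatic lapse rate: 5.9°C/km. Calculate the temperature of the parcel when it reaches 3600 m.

0–2000 m, dry: Δz = 2 km ⇒ ΔT = -19.4°C; T = -14.1°C
2000–3600 m, saturated: Δz = 1.6 km ⇒ ΔT = -9.44°C; T = -23.54°C

-23.54°C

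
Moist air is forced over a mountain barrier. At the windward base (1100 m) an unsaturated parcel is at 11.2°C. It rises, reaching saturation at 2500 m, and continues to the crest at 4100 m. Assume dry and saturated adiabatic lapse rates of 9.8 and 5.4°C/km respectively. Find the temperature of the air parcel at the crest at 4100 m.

-11.16°C

1100 → 2500 m (dry, 9.8°C/km): ΔT = -9.8 × 1.4 = -13.72°C → T = -2.52°C
2500 → 4100 m (saturated, 5.4°C/km): ΔT = -5.4 × 1.6 = -8.64°C → T = -11.16°C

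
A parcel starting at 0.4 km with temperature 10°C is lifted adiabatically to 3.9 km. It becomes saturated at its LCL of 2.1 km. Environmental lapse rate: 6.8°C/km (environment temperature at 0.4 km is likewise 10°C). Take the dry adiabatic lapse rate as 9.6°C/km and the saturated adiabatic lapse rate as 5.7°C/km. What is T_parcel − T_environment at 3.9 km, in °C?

Parcel:
  400 → 2100 m (dry, 9.6°C/km): ΔT = -9.6 × 1.7 = -16.32°C → T = -6.32°C
  2100 → 3900 m (saturated, 5.7°C/km): ΔT = -5.7 × 1.8 = -10.26°C → T = -16.58°C
Environment:
  400 → 3900 m (environment, 6.8°C/km): ΔT = -6.8 × 3.5 = -23.8°C → T = -13.8°C
T_parcel − T_env = -16.58 − (-13.8) = -2.78°C

-2.78°C (parcel cooler than environment)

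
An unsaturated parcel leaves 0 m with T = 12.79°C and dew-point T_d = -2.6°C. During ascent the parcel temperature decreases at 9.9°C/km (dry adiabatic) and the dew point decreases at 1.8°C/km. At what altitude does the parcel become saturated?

1900 m

T and T_d converge at 9.9 − 1.8 = 8.1°C per km
Height above start = (12.79 − (-2.6)) / 8.1 = 1.9 km
LCL altitude = 0 m + 1900 m = 1900 m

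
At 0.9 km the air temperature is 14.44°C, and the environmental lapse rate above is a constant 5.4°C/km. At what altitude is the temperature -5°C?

Height above start = (14.44 − (-5)) / 5.4 = 3.6 km
Altitude = 900 m + 3600 m = 4500 m

4.5 km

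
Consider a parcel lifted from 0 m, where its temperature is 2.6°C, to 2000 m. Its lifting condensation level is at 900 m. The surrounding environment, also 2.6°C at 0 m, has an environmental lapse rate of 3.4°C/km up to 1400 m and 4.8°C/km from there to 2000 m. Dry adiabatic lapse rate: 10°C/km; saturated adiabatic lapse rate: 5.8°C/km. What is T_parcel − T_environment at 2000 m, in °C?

Parcel:
  0–900 m, dry: Δz = 0.9 km ⇒ ΔT = -9°C; T = -6.4°C
  900–2000 m, saturated: Δz = 1.1 km ⇒ ΔT = -6.38°C; T = -12.78°C
Environment:
  0–1400 m, environment, lower layer: Δz = 1.4 km ⇒ ΔT = -4.76°C; T = -2.16°C
  1400–2000 m, environment, upper layer: Δz = 0.6 km ⇒ ΔT = -2.88°C; T = -5.04°C
T_parcel − T_env = -12.78 − (-5.04) = -7.74°C

-7.74°C (parcel cooler than environment)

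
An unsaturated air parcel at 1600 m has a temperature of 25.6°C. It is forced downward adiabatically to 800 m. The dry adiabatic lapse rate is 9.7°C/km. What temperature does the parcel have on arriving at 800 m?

33.36°C

1600–800 m, dry adiabatic: Δz = 0.8 km ⇒ ΔT = +7.76°C; T = 33.36°C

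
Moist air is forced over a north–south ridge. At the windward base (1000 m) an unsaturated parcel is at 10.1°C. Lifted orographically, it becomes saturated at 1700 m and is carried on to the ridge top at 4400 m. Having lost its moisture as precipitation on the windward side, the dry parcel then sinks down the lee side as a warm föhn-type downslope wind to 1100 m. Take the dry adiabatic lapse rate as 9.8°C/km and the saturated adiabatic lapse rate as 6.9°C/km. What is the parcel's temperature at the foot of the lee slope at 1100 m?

16.95°C

From 1000 m to 1700 m (dry): cools by 9.8 × 0.7 = 6.86°C, giving 3.24°C.
From 1700 m to 4400 m (saturated): cools by 6.9 × 2.7 = 18.63°C, giving -15.39°C.
From 4400 m to 1100 m (dry descent): warms by 9.8 × 3.3 = 32.34°C, giving 16.95°C.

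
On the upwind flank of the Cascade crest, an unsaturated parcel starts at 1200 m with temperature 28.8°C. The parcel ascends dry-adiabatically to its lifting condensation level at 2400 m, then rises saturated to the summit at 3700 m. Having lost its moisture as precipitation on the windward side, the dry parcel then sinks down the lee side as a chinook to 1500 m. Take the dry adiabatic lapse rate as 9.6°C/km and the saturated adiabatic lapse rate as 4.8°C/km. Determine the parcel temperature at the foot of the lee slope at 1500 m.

From 1200 m to 2400 m (dry): cools by 9.6 × 1.2 = 11.52°C, giving 17.28°C.
From 2400 m to 3700 m (saturated): cools by 4.8 × 1.3 = 6.24°C, giving 11.04°C.
From 3700 m to 1500 m (dry descent): warms by 9.6 × 2.2 = 21.12°C, giving 32.16°C.

32.16°C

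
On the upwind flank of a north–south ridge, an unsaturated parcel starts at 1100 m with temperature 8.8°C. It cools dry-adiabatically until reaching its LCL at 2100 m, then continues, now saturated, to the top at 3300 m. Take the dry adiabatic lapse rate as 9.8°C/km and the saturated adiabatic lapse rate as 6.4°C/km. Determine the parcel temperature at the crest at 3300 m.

From 1100 m to 2100 m (dry): cools by 9.8 × 1 = 9.8°C, giving -1°C.
From 2100 m to 3300 m (saturated): cools by 6.4 × 1.2 = 7.68°C, giving -8.68°C.

-8.68°C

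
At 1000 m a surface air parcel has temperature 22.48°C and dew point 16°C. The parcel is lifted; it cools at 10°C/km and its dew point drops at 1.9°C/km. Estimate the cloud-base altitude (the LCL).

T and T_d converge at 10 − 1.9 = 8.1°C per km
Height above start = (22.48 − 16) / 8.1 = 0.8 km
LCL altitude = 1000 m + 800 m = 1800 m

1800 m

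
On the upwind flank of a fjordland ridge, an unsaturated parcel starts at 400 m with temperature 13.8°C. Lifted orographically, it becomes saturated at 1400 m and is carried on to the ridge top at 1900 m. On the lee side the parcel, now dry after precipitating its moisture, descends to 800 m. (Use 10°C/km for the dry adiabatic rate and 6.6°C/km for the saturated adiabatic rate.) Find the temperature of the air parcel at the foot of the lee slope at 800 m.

11.5°C

From 400 m to 1400 m (dry): cools by 10 × 1 = 10°C, giving 3.8°C.
From 1400 m to 1900 m (saturated): cools by 6.6 × 0.5 = 3.3°C, giving 0.5°C.
From 1900 m to 800 m (dry descent): warms by 10 × 1.1 = 11°C, giving 11.5°C.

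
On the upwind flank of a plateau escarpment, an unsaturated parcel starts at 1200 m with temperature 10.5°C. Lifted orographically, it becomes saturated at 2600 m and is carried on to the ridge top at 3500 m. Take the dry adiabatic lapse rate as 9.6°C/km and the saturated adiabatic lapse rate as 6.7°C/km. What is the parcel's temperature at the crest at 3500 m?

From 1200 m to 2600 m (dry): cools by 9.6 × 1.4 = 13.44°C, giving -2.94°C.
From 2600 m to 3500 m (saturated): cools by 6.7 × 0.9 = 6.03°C, giving -8.97°C.

-8.97°C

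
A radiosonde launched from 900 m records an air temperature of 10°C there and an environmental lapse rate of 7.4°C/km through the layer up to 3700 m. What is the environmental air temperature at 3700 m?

Environmental to 3700 m: -7.4 × 2.8 km = -20.72°C, so T = -10.72°C.

-10.72°C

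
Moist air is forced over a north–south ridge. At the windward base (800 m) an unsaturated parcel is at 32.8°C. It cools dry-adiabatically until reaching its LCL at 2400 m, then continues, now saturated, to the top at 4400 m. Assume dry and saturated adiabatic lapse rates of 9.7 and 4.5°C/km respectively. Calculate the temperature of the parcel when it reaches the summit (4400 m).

800–2400 m, dry: Δz = 1.6 km ⇒ ΔT = -15.52°C; T = 17.28°C
2400–4400 m, saturated: Δz = 2 km ⇒ ΔT = -9°C; T = 8.28°C

8.28°C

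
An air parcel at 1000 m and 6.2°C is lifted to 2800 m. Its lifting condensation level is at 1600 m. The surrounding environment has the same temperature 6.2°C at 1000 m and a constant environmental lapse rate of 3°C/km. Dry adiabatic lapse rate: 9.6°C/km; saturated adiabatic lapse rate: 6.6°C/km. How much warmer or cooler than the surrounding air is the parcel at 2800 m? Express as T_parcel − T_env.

-8.28°C (parcel cooler than environment)

Parcel:
  1000 → 1600 m (dry, 9.6°C/km): ΔT = -9.6 × 0.6 = -5.76°C → T = 0.44°C
  1600 → 2800 m (saturated, 6.6°C/km): ΔT = -6.6 × 1.2 = -7.92°C → T = -7.48°C
Environment:
  1000 → 2800 m (environment, 3°C/km): ΔT = -3 × 1.8 = -5.4°C → T = 0.8°C
T_parcel − T_env = -7.48 − 0.8 = -8.28°C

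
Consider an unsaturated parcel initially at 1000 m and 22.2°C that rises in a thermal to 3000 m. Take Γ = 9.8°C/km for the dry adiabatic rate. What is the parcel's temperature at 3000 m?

2.6°C

1000 → 3000 m (dry adiabatic, 9.8°C/km): ΔT = -9.8 × 2 = -19.6°C → T = 2.6°C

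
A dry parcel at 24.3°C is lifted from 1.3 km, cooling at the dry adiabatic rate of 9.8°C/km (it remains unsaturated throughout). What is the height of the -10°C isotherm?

4.8 km

Height above start = (24.3 − (-10)) / 9.8 = 3.5 km
Altitude = 1300 m + 3500 m = 4800 m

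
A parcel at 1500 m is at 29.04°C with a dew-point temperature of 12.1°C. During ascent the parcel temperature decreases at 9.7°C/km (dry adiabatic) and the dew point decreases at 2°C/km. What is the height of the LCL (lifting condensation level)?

3700 m

T and T_d converge at 9.7 − 2 = 7.7°C per km
Height above start = (29.04 − 12.1) / 7.7 = 2.2 km
LCL altitude = 1500 m + 2200 m = 3700 m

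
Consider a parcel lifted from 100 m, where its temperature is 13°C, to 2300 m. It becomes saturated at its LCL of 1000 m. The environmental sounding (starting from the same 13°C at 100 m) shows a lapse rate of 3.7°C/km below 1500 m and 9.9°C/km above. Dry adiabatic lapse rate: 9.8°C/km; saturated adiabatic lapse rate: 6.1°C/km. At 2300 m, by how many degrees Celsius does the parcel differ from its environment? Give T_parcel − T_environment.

Parcel:
  From 100 m to 1000 m (dry): cools by 9.8 × 0.9 = 8.82°C, giving 4.18°C.
  From 1000 m to 2300 m (saturated): cools by 6.1 × 1.3 = 7.93°C, giving -3.75°C.
Environment:
  From 100 m to 1500 m (environment, lower layer): cools by 3.7 × 1.4 = 5.18°C, giving 7.82°C.
  From 1500 m to 2300 m (environment, upper layer): cools by 9.9 × 0.8 = 7.92°C, giving -0.1°C.
T_parcel − T_env = -3.75 − (-0.1) = -3.65°C

-3.65°C (parcel cooler than environment)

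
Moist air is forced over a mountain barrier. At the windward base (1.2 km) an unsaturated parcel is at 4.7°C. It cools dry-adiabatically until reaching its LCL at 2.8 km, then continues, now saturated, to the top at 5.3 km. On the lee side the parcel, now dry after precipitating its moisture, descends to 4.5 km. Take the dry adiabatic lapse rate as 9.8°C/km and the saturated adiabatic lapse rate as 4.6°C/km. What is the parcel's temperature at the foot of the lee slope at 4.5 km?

From 1200 m to 2800 m (dry): cools by 9.8 × 1.6 = 15.68°C, giving -10.98°C.
From 2800 m to 5300 m (saturated): cools by 4.6 × 2.5 = 11.5°C, giving -22.48°C.
From 5300 m to 4500 m (dry descent): warms by 9.8 × 0.8 = 7.84°C, giving -14.64°C.

-14.64°C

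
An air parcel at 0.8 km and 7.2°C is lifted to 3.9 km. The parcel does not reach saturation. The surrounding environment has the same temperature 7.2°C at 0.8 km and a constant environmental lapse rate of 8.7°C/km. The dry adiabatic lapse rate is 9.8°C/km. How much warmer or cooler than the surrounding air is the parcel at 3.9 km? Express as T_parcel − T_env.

-3.41°C (parcel cooler than environment)

Parcel:
  800 → 3900 m (dry, 9.8°C/km): ΔT = -9.8 × 3.1 = -30.38°C → T = -23.18°C
Environment:
  800 → 3900 m (environment, 8.7°C/km): ΔT = -8.7 × 3.1 = -26.97°C → T = -19.77°C
T_parcel − T_env = -23.18 − (-19.77) = -3.41°C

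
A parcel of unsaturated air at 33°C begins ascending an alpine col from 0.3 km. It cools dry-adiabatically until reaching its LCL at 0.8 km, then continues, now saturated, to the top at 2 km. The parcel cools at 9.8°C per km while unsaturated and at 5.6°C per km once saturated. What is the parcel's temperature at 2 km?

300 → 800 m (dry, 9.8°C/km): ΔT = -9.8 × 0.5 = -4.9°C → T = 28.1°C
800 → 2000 m (saturated, 5.6°C/km): ΔT = -5.6 × 1.2 = -6.72°C → T = 21.38°C

21.38°C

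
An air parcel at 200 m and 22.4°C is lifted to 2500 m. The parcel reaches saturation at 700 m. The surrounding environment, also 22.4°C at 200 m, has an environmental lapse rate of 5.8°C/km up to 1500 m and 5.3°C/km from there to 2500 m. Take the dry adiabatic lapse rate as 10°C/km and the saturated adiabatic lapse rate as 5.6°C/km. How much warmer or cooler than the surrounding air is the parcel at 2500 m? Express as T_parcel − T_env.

-2.24°C (parcel cooler than environment)

Parcel:
  From 200 m to 700 m (dry): cools by 10 × 0.5 = 5°C, giving 17.4°C.
  From 700 m to 2500 m (saturated): cools by 5.6 × 1.8 = 10.08°C, giving 7.32°C.
Environment:
  From 200 m to 1500 m (environment, lower layer): cools by 5.8 × 1.3 = 7.54°C, giving 14.86°C.
  From 1500 m to 2500 m (environment, upper layer): cools by 5.3 × 1 = 5.3°C, giving 9.56°C.
T_parcel − T_env = 7.32 − 9.56 = -2.24°C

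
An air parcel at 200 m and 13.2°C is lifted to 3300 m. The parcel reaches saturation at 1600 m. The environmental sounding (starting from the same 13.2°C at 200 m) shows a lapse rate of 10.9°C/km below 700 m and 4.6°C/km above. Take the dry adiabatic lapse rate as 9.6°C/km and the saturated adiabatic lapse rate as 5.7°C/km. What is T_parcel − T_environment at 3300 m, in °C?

-5.72°C (parcel cooler than environment)

Parcel:
  200–1600 m, dry: Δz = 1.4 km ⇒ ΔT = -13.44°C; T = -0.24°C
  1600–3300 m, saturated: Δz = 1.7 km ⇒ ΔT = -9.69°C; T = -9.93°C
Environment:
  200–700 m, environment, lower layer: Δz = 0.5 km ⇒ ΔT = -5.45°C; T = 7.75°C
  700–3300 m, environment, upper layer: Δz = 2.6 km ⇒ ΔT = -11.96°C; T = -4.21°C
T_parcel − T_env = -9.93 − (-4.21) = -5.72°C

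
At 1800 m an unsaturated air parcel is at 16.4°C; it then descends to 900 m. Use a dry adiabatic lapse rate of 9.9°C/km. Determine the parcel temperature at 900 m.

25.31°C

From 1800 m to 900 m (dry adiabatic): warms by 9.9 × 0.9 = 8.91°C, giving 25.31°C.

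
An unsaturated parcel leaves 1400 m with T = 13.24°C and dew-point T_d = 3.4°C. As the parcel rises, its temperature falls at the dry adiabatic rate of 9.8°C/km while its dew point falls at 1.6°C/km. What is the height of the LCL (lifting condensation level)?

2600 m

T and T_d converge at 9.8 − 1.6 = 8.2°C per km
Height above start = (13.24 − 3.4) / 8.2 = 1.2 km
LCL altitude = 1400 m + 1200 m = 2600 m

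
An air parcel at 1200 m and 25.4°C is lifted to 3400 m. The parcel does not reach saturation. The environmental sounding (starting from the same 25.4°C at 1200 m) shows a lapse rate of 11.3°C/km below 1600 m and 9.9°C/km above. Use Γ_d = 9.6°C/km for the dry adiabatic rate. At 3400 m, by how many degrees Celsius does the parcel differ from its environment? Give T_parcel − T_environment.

+1.22°C (parcel warmer than environment)

Parcel:
  1200 → 3400 m (dry, 9.6°C/km): ΔT = -9.6 × 2.2 = -21.12°C → T = 4.28°C
Environment:
  1200 → 1600 m (environment, lower layer, 11.3°C/km): ΔT = -11.3 × 0.4 = -4.52°C → T = 20.88°C
  1600 → 3400 m (environment, upper layer, 9.9°C/km): ΔT = -9.9 × 1.8 = -17.82°C → T = 3.06°C
T_parcel − T_env = 4.28 − 3.06 = +1.22°C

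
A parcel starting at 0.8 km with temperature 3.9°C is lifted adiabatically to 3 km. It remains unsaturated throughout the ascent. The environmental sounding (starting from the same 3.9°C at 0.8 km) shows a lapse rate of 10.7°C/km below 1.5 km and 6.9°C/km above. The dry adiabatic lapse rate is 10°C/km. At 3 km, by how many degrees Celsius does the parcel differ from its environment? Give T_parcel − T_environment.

-4.16°C (parcel cooler than environment)

Parcel:
  800 → 3000 m (dry, 10°C/km): ΔT = -10 × 2.2 = -22°C → T = -18.1°C
Environment:
  800 → 1500 m (environment, lower layer, 10.7°C/km): ΔT = -10.7 × 0.7 = -7.49°C → T = -3.59°C
  1500 → 3000 m (environment, upper layer, 6.9°C/km): ΔT = -6.9 × 1.5 = -10.35°C → T = -13.94°C
T_parcel − T_env = -18.1 − (-13.94) = -4.16°C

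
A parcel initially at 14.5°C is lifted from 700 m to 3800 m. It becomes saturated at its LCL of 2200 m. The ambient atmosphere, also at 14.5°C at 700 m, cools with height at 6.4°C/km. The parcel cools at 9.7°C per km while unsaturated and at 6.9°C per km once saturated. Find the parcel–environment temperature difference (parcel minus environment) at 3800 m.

-5.75°C (parcel cooler than environment)

Parcel:
  From 700 m to 2200 m (dry): cools by 9.7 × 1.5 = 14.55°C, giving -0.05°C.
  From 2200 m to 3800 m (saturated): cools by 6.9 × 1.6 = 11.04°C, giving -11.09°C.
Environment:
  From 700 m to 3800 m (environment): cools by 6.4 × 3.1 = 19.84°C, giving -5.34°C.
T_parcel − T_env = -11.09 − (-5.34) = -5.75°C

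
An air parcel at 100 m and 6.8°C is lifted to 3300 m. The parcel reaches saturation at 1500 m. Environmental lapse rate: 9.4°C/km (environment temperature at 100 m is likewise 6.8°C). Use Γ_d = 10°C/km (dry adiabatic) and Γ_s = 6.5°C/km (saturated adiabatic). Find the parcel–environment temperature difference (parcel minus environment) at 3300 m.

+4.38°C (parcel warmer than environment)

Parcel:
  From 100 m to 1500 m (dry): cools by 10 × 1.4 = 14°C, giving -7.2°C.
  From 1500 m to 3300 m (saturated): cools by 6.5 × 1.8 = 11.7°C, giving -18.9°C.
Environment:
  From 100 m to 3300 m (environment): cools by 9.4 × 3.2 = 30.08°C, giving -23.28°C.
T_parcel − T_env = -18.9 − (-23.28) = +4.38°C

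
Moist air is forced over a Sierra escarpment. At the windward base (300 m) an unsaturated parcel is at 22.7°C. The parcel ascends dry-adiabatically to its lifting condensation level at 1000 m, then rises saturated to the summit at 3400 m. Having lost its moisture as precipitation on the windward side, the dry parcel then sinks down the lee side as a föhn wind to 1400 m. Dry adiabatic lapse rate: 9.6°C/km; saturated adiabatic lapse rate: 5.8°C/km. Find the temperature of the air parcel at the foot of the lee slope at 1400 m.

300–1000 m, dry: Δz = 0.7 km ⇒ ΔT = -6.72°C; T = 15.98°C
1000–3400 m, saturated: Δz = 2.4 km ⇒ ΔT = -13.92°C; T = 2.06°C
3400–1400 m, dry descent: Δz = 2 km ⇒ ΔT = +19.2°C; T = 21.26°C

21.26°C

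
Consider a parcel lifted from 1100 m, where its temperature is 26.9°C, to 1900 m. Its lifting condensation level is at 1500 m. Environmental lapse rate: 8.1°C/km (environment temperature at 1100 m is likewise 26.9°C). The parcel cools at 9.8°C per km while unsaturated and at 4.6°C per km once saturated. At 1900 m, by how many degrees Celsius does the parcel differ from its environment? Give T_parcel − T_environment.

Parcel:
  Dry to 1500 m: -9.8 × 0.4 km = -3.92°C, so T = 22.98°C.
  Saturated to 1900 m: -4.6 × 0.4 km = -1.84°C, so T = 21.14°C.
Environment:
  Environment to 1900 m: -8.1 × 0.8 km = -6.48°C, so T = 20.42°C.
T_parcel − T_env = 21.14 − 20.42 = +0.72°C

+0.72°C (parcel warmer than environment)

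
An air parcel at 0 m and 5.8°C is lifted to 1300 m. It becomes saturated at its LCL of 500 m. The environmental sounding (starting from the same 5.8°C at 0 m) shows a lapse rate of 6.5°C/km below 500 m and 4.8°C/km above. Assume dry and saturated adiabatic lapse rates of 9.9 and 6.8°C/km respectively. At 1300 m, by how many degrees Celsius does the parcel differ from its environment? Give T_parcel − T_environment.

Parcel:
  0 → 500 m (dry, 9.9°C/km): ΔT = -9.9 × 0.5 = -4.95°C → T = 0.85°C
  500 → 1300 m (saturated, 6.8°C/km): ΔT = -6.8 × 0.8 = -5.44°C → T = -4.59°C
Environment:
  0 → 500 m (environment, lower layer, 6.5°C/km): ΔT = -6.5 × 0.5 = -3.25°C → T = 2.55°C
  500 → 1300 m (environment, upper layer, 4.8°C/km): ΔT = -4.8 × 0.8 = -3.84°C → T = -1.29°C
T_parcel − T_env = -4.59 − (-1.29) = -3.3°C

-3.3°C (parcel cooler than environment)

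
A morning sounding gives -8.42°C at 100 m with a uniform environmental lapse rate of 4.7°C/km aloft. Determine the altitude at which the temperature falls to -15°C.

1500 m

Height above start = (-8.42 − (-15)) / 4.7 = 1.4 km
Altitude = 100 m + 1400 m = 1500 m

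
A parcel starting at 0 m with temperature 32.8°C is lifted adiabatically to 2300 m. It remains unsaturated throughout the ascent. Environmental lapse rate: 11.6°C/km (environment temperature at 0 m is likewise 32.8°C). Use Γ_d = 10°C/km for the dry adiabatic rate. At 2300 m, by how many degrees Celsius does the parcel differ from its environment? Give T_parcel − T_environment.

Parcel:
  0 → 2300 m (dry, 10°C/km): ΔT = -10 × 2.3 = -23°C → T = 9.8°C
Environment:
  0 → 2300 m (environment, 11.6°C/km): ΔT = -11.6 × 2.3 = -26.68°C → T = 6.12°C
T_parcel − T_env = 9.8 − 6.12 = +3.68°C

+3.68°C (parcel warmer than environment)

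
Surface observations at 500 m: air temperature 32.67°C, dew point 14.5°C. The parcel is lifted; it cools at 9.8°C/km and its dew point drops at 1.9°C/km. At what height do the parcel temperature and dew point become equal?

2800 m

T and T_d converge at 9.8 − 1.9 = 7.9°C per km
Height above start = (32.67 − 14.5) / 7.9 = 2.3 km
LCL altitude = 500 m + 2300 m = 2800 m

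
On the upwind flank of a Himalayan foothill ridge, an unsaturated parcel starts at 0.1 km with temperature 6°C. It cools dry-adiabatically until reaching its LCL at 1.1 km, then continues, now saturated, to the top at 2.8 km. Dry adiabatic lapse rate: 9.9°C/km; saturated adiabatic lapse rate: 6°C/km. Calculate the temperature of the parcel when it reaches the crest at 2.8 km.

-14.1°C

100 → 1100 m (dry, 9.9°C/km): ΔT = -9.9 × 1 = -9.9°C → T = -3.9°C
1100 → 2800 m (saturated, 6°C/km): ΔT = -6 × 1.7 = -10.2°C → T = -14.1°C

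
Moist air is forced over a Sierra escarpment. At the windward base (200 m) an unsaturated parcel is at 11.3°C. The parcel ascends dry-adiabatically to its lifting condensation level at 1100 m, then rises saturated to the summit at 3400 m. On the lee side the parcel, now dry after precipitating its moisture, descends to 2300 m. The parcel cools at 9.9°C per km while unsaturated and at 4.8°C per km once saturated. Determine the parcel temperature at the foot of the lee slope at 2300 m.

From 200 m to 1100 m (dry): cools by 9.9 × 0.9 = 8.91°C, giving 2.39°C.
From 1100 m to 3400 m (saturated): cools by 4.8 × 2.3 = 11.04°C, giving -8.65°C.
From 3400 m to 2300 m (dry descent): warms by 9.9 × 1.1 = 10.89°C, giving 2.24°C.

2.24°C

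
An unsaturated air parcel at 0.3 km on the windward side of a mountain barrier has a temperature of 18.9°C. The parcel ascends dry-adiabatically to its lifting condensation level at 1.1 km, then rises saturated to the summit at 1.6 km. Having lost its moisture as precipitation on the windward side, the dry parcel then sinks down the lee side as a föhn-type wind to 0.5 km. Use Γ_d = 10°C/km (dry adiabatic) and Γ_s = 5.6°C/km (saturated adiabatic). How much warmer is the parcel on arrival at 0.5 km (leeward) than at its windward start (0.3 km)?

+0.2°C

Dry to 1100 m: -10 × 0.8 km = -8°C, so T = 10.9°C.
Saturated to 1600 m: -5.6 × 0.5 km = -2.8°C, so T = 8.1°C.
Dry descent to 500 m: +10 × 1.1 km = +11°C, so T = 19.1°C.
Net change vs windward start: 19.1 − 18.9 = +0.2°C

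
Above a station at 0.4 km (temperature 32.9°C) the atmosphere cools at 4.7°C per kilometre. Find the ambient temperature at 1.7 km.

26.79°C

From 400 m to 1700 m (environmental): cools by 4.7 × 1.3 = 6.11°C, giving 26.79°C.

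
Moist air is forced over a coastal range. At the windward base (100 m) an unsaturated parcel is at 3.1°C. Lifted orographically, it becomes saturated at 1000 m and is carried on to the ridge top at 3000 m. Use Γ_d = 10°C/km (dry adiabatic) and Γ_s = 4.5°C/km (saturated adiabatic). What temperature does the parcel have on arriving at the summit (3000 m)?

-14.9°C

100 → 1000 m (dry, 10°C/km): ΔT = -10 × 0.9 = -9°C → T = -5.9°C
1000 → 3000 m (saturated, 4.5°C/km): ΔT = -4.5 × 2 = -9°C → T = -14.9°C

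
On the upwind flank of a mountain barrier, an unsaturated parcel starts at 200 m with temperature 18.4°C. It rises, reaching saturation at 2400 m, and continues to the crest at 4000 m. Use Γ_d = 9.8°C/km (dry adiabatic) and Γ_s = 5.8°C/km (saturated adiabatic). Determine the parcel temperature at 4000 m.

-12.44°C

200 → 2400 m (dry, 9.8°C/km): ΔT = -9.8 × 2.2 = -21.56°C → T = -3.16°C
2400 → 4000 m (saturated, 5.8°C/km): ΔT = -5.8 × 1.6 = -9.28°C → T = -12.44°C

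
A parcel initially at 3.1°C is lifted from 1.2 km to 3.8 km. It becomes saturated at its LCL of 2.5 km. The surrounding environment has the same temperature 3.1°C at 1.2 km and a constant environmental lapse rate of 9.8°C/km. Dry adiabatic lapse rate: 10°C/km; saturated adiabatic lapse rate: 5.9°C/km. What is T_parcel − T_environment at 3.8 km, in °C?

Parcel:
  Dry to 2500 m: -10 × 1.3 km = -13°C, so T = -9.9°C.
  Saturated to 3800 m: -5.9 × 1.3 km = -7.67°C, so T = -17.57°C.
Environment:
  Environment to 3800 m: -9.8 × 2.6 km = -25.48°C, so T = -22.38°C.
T_parcel − T_env = -17.57 − (-22.38) = +4.81°C

+4.81°C (parcel warmer than environment)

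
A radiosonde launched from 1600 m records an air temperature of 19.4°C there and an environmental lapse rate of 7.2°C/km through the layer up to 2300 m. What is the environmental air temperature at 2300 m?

1600 → 2300 m (environmental, 7.2°C/km): ΔT = -7.2 × 0.7 = -5.04°C → T = 14.36°C

14.36°C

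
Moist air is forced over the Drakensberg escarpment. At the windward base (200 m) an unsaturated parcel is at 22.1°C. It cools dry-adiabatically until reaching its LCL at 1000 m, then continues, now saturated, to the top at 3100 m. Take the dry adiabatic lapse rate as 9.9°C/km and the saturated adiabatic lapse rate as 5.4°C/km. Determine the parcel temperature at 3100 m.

200 → 1000 m (dry, 9.9°C/km): ΔT = -9.9 × 0.8 = -7.92°C → T = 14.18°C
1000 → 3100 m (saturated, 5.4°C/km): ΔT = -5.4 × 2.1 = -11.34°C → T = 2.84°C

2.84°C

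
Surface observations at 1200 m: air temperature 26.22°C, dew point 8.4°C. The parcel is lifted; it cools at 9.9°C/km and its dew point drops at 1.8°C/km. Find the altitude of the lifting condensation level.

T and T_d converge at 9.9 − 1.8 = 8.1°C per km
Height above start = (26.22 − 8.4) / 8.1 = 2.2 km
LCL altitude = 1200 m + 2200 m = 3400 m

3400 m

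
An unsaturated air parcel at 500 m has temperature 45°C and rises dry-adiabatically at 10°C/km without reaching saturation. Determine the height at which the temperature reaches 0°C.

5000 m

Height above start = (45 − 0) / 10 = 4.5 km
Altitude = 500 m + 4500 m = 5000 m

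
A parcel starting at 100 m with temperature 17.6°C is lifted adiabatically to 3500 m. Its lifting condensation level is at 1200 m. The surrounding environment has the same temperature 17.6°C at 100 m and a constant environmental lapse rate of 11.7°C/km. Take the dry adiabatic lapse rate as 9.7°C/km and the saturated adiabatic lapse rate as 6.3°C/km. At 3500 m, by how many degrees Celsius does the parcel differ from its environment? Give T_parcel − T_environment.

Parcel:
  Dry to 1200 m: -9.7 × 1.1 km = -10.67°C, so T = 6.93°C.
  Saturated to 3500 m: -6.3 × 2.3 km = -14.49°C, so T = -7.56°C.
Environment:
  Environment to 3500 m: -11.7 × 3.4 km = -39.78°C, so T = -22.18°C.
T_parcel − T_env = -7.56 − (-22.18) = +14.62°C

+14.62°C (parcel warmer than environment)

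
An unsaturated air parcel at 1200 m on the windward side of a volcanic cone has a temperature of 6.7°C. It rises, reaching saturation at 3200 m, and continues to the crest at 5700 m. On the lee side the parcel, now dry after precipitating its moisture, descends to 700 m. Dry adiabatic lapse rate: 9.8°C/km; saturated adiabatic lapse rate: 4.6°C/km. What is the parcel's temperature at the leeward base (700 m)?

1200–3200 m, dry: Δz = 2 km ⇒ ΔT = -19.6°C; T = -12.9°C
3200–5700 m, saturated: Δz = 2.5 km ⇒ ΔT = -11.5°C; T = -24.4°C
5700–700 m, dry descent: Δz = 5 km ⇒ ΔT = +49°C; T = 24.6°C

24.6°C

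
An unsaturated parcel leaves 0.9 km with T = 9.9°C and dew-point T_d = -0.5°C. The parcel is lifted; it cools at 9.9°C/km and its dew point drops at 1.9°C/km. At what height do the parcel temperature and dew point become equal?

T and T_d converge at 9.9 − 1.9 = 8°C per km
Height above start = (9.9 − (-0.5)) / 8 = 1.3 km
LCL altitude = 900 m + 1300 m = 2200 m

2.2 km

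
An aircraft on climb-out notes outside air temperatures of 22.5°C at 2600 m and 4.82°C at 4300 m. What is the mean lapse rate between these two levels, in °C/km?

10.4°C/km

Γ = −ΔT/Δz = (22.5 − 4.82) / (4300 − 2600) m
  = 17.68°C / 1.7 km = 10.4°C/km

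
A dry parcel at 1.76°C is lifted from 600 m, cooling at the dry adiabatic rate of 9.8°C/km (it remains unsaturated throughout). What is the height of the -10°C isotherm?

1800 m

Height above start = (1.76 − (-10)) / 9.8 = 1.2 km
Altitude = 600 m + 1200 m = 1800 m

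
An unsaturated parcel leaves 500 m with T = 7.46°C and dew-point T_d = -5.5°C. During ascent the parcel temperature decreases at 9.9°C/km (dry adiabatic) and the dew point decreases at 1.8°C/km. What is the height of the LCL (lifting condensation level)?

T and T_d converge at 9.9 − 1.8 = 8.1°C per km
Height above start = (7.46 − (-5.5)) / 8.1 = 1.6 km
LCL altitude = 500 m + 1600 m = 2100 m

2100 m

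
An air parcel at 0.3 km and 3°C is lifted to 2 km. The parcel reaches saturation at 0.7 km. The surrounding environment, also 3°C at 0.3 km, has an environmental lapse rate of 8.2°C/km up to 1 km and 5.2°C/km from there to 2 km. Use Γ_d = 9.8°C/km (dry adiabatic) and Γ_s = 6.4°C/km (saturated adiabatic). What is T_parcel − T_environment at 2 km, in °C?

Parcel:
  300–700 m, dry: Δz = 0.4 km ⇒ ΔT = -3.92°C; T = -0.92°C
  700–2000 m, saturated: Δz = 1.3 km ⇒ ΔT = -8.32°C; T = -9.24°C
Environment:
  300–1000 m, environment, lower layer: Δz = 0.7 km ⇒ ΔT = -5.74°C; T = -2.74°C
  1000–2000 m, environment, upper layer: Δz = 1 km ⇒ ΔT = -5.2°C; T = -7.94°C
T_parcel − T_env = -9.24 − (-7.94) = -1.3°C

-1.3°C (parcel cooler than environment)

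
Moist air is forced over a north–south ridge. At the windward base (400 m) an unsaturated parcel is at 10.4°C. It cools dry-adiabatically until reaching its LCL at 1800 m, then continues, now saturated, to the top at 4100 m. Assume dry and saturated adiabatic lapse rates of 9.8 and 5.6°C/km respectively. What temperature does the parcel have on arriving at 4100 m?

-16.2°C

400–1800 m, dry: Δz = 1.4 km ⇒ ΔT = -13.72°C; T = -3.32°C
1800–4100 m, saturated: Δz = 2.3 km ⇒ ΔT = -12.88°C; T = -16.2°C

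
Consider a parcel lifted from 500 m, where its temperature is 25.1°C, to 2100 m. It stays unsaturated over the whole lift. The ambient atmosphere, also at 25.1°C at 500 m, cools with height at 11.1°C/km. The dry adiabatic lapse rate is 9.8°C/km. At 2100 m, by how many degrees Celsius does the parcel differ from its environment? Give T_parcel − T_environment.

+2.08°C (parcel warmer than environment)

Parcel:
  500–2100 m, dry: Δz = 1.6 km ⇒ ΔT = -15.68°C; T = 9.42°C
Environment:
  500–2100 m, environment: Δz = 1.6 km ⇒ ΔT = -17.76°C; T = 7.34°C
T_parcel − T_env = 9.42 − 7.34 = +2.08°C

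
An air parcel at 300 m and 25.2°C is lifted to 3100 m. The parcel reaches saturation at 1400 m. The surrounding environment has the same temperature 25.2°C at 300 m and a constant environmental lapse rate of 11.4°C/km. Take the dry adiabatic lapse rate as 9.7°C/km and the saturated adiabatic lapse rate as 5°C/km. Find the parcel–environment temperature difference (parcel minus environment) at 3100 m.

Parcel:
  300 → 1400 m (dry, 9.7°C/km): ΔT = -9.7 × 1.1 = -10.67°C → T = 14.53°C
  1400 → 3100 m (saturated, 5°C/km): ΔT = -5 × 1.7 = -8.5°C → T = 6.03°C
Environment:
  300 → 3100 m (environment, 11.4°C/km): ΔT = -11.4 × 2.8 = -31.92°C → T = -6.72°C
T_parcel − T_env = 6.03 − (-6.72) = +12.75°C

+12.75°C (parcel warmer than environment)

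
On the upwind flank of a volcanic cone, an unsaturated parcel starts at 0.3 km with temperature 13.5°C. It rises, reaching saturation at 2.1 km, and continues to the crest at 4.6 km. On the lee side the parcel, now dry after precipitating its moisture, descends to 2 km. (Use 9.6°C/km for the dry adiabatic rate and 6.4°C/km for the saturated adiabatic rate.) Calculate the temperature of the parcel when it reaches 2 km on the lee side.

5.18°C

Dry to 2100 m: -9.6 × 1.8 km = -17.28°C, so T = -3.78°C.
Saturated to 4600 m: -6.4 × 2.5 km = -16°C, so T = -19.78°C.
Dry descent to 2000 m: +9.6 × 2.6 km = +24.96°C, so T = 5.18°C.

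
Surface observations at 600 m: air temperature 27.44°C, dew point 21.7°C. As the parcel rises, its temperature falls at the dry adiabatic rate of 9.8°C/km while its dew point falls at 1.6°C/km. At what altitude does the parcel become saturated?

1300 m

T and T_d converge at 9.8 − 1.6 = 8.2°C per km
Height above start = (27.44 − 21.7) / 8.2 = 0.7 km
LCL altitude = 600 m + 700 m = 1300 m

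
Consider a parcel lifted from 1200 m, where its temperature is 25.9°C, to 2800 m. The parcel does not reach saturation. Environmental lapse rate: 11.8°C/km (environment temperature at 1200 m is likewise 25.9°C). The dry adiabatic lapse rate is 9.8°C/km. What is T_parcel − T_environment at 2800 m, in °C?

+3.2°C (parcel warmer than environment)

Parcel:
  Dry to 2800 m: -9.8 × 1.6 km = -15.68°C, so T = 10.22°C.
Environment:
  Environment to 2800 m: -11.8 × 1.6 km = -18.88°C, so T = 7.02°C.
T_parcel − T_env = 10.22 − 7.02 = +3.2°C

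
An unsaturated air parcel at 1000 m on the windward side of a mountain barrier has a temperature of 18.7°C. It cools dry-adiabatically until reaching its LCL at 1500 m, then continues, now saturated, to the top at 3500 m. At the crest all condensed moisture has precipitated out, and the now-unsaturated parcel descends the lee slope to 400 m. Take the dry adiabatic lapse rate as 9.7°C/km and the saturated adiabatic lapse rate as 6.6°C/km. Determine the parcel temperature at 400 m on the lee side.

30.72°C

1000–1500 m, dry: Δz = 0.5 km ⇒ ΔT = -4.85°C; T = 13.85°C
1500–3500 m, saturated: Δz = 2 km ⇒ ΔT = -13.2°C; T = 0.65°C
3500–400 m, dry descent: Δz = 3.1 km ⇒ ΔT = +30.07°C; T = 30.72°C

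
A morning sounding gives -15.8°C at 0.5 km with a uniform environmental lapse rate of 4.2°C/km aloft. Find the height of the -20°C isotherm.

Height above start = (-15.8 − (-20)) / 4.2 = 1 km
Altitude = 500 m + 1000 m = 1500 m

1.5 km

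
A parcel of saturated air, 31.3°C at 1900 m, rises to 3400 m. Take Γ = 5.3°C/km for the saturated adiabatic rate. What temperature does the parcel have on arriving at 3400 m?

23.35°C

Saturated adiabatic to 3400 m: -5.3 × 1.5 km = -7.95°C, so T = 23.35°C.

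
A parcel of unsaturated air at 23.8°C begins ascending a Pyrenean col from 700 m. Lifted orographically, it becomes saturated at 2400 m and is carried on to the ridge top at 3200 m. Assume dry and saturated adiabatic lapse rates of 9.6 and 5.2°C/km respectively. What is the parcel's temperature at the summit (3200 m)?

3.32°C

Dry to 2400 m: -9.6 × 1.7 km = -16.32°C, so T = 7.48°C.
Saturated to 3200 m: -5.2 × 0.8 km = -4.16°C, so T = 3.32°C.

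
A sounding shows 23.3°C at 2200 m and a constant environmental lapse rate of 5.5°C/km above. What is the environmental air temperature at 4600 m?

10.1°C

Environmental to 4600 m: -5.5 × 2.4 km = -13.2°C, so T = 10.1°C.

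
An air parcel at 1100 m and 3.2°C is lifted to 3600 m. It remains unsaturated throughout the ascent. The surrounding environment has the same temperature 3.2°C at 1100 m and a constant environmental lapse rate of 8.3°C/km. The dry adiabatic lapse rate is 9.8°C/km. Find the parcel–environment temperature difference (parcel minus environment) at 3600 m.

Parcel:
  Dry to 3600 m: -9.8 × 2.5 km = -24.5°C, so T = -21.3°C.
Environment:
  Environment to 3600 m: -8.3 × 2.5 km = -20.75°C, so T = -17.55°C.
T_parcel − T_env = -21.3 − (-17.55) = -3.75°C

-3.75°C (parcel cooler than environment)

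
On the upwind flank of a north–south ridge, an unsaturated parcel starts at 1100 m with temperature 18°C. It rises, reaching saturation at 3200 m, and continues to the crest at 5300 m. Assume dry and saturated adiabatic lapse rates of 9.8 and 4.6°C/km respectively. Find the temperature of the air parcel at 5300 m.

-12.24°C

Dry to 3200 m: -9.8 × 2.1 km = -20.58°C, so T = -2.58°C.
Saturated to 5300 m: -4.6 × 2.1 km = -9.66°C, so T = -12.24°C.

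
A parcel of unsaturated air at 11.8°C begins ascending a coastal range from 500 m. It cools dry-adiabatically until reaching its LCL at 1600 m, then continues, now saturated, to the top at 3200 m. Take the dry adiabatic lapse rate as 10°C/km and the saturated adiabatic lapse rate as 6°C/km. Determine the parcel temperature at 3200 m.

Dry to 1600 m: -10 × 1.1 km = -11°C, so T = 0.8°C.
Saturated to 3200 m: -6 × 1.6 km = -9.6°C, so T = -8.8°C.

-8.8°C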